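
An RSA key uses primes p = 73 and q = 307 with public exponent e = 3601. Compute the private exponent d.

9361

φ(n) = (p−1)(q−1) = 72·306 = 22032.
Need d with 3601·d ≡ 1 (mod 22032). Apply the extended Euclidean algorithm:
22032 = 6·3601 + 426
3601 = 8·426 + 193
426 = 2·193 + 40
193 = 4·40 + 33
40 = 1·33 + 7
33 = 4·7 + 5
7 = 1·5 + 2
5 = 2·2 + 1
2 = 2·1 + 0
Back-substitute:
1 = 5 − 2·2
1 = −2·7 + 3·5
1 = 3·33 − 14·7
1 = −14·40 + 17·33
1 = 17·193 − 82·40
1 = −82·426 + 181·193
1 = 181·3601 − 1530·426
1 = −1530·22032 + 9361·3601
So 3601·9361 ≡ 1 (mod 22032), hence d = 9361.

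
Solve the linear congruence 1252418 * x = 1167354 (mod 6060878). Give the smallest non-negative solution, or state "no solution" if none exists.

850399

First find gcd(1252418, 6060878):
6060878 = 4×1252418 + 1051206
1252418 = 1×1051206 + 201212
1051206 = 5×201212 + 45146
201212 = 4×45146 + 20628
45146 = 2×20628 + 3890
20628 = 5×3890 + 1178
3890 = 3×1178 + 356
1178 = 3×356 + 110
356 = 3×110 + 26
110 = 4×26 + 6
26 = 4×6 + 2
6 = 3×2 + 0
gcd = 2 and 2 | 1167354, so solutions exist. Divide through by 2: 626209x ≡ 583677 (mod 3030439).
Now find 626209⁻¹ mod 3030439:
3030439 = 4×626209 + 525603
626209 = 1×525603 + 100606
525603 = 5×100606 + 22573
100606 = 4×22573 + 10314
22573 = 2×10314 + 1945
10314 = 5×1945 + 589
1945 = 3×589 + 178
589 = 3×178 + 55
178 = 3×55 + 13
55 = 4×13 + 3
13 = 4×3 + 1
3 = 3×1 + 0
Back-substitute:
1 = 13 − 4·3
1 = −4·55 + 17·13
1 = 17·178 − 55·55
1 = −55·589 + 182·178
1 = 182·1945 − 601·589
1 = −601·10314 + 3187·1945
1 = 3187·22573 − 6975·10314
1 = −6975·100606 + 31087·22573
1 = 31087·525603 − 162410·100606
1 = −162410·626209 + 193497·525603
1 = 193497·3030439 − 936398·626209
So 626209·(-936398) ≡ 1 (mod 3030439), i.e. 626209⁻¹ ≡ 2094041.
Then x ≡ 2094041·583677 ≡ 850399 (mod 3030439); the smallest non-negative solution is x = 850399.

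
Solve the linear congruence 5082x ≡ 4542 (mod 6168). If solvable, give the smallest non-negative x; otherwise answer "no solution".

223

First find gcd(5082, 6168):
6168 = 1×5082 + 1086
5082 = 4×1086 + 738
1086 = 1×738 + 348
738 = 2×348 + 42
348 = 8×42 + 12
42 = 3×12 + 6
12 = 2×6 + 0
gcd = 6 and 6 | 4542, so solutions exist. Divide through by 6: 847x ≡ 757 (mod 1028).
Now find 847⁻¹ mod 1028:
1028 = 1×847 + 181
847 = 4×181 + 123
181 = 1×123 + 58
123 = 2×58 + 7
58 = 8×7 + 2
7 = 3×2 + 1
2 = 2×1 + 0
Back-substitute:
1 = 7 − 3·2
1 = −3·58 + 25·7
1 = 25·123 − 53·58
1 = −53·181 + 78·123
1 = 78·847 − 365·181
1 = −365·1028 + 443·847
So 847⁻¹ ≡ 443 (mod 1028).
Then x ≡ 443·757 ≡ 223 (mod 1028); the smallest non-negative solution is x = 223.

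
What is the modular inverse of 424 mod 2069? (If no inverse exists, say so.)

Extended Euclidean algorithm:
2069 = 4×424 + 373
424 = 1×373 + 51
373 = 7×51 + 16
51 = 3×16 + 3
16 = 5×3 + 1
3 = 3×1 + 0
Since gcd(424, 2069) = 1, back-substitute to write 1 as a combination:
1 = 16 − 5·3
1 = −5·51 + 16·16
1 = 16·373 − 117·51
1 = −117·424 + 133·373
1 = 133·2069 − 649·424
Thus 424·(-649) ≡ 1 (mod 2069); reducing, -649 mod 2069 = 1420.

1420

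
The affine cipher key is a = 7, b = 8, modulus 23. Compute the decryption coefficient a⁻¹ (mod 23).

gcd(23, 7) by repeated division:
23 = 3·7 + 2
7 = 3·2 + 1
2 = 2·1 + 0
The gcd is 1. Working backward:
1 = 7 − 3·2
1 = −3·23 + 10·7
So 7·10 ≡ 1 (mod 23).

10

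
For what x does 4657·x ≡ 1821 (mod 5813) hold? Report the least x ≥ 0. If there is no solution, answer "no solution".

First find gcd(4657, 5813):
5813 = 1·4657 + 1156
4657 = 4·1156 + 33
1156 = 35·33 + 1
33 = 33·1 + 0
gcd = 1, so a unique solution mod 5813 exists.
Back-substitute for the Bézout coefficients:
1 = 1156 − 35·33
1 = −35·4657 + 141·1156
1 = 141·5813 − 176·4657
So 4657·(-176) ≡ 1 (mod 5813), giving 4657⁻¹ ≡ 5637.
x ≡ 4657⁻¹·1821 ≡ 5637·1821 ≡ 5032 (mod 5813).

5032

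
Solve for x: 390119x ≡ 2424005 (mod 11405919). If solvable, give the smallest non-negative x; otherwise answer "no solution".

3665569

First find gcd(390119, 11405919):
11405919 = 29·390119 + 92468
390119 = 4·92468 + 20247
92468 = 4·20247 + 11480
20247 = 1·11480 + 8767
11480 = 1·8767 + 2713
8767 = 3·2713 + 628
2713 = 4·628 + 201
628 = 3·201 + 25
201 = 8·25 + 1
25 = 25·1 + 0
gcd = 1, so a unique solution mod 11405919 exists.
Back-substitute for the Bézout coefficients:
1 = 201 − 8·25
1 = −8·628 + 25·201
1 = 25·2713 − 108·628
1 = −108·8767 + 349·2713
1 = 349·11480 − 457·8767
1 = −457·20247 + 806·11480
1 = 806·92468 − 3681·20247
1 = −3681·390119 + 15530·92468
1 = 15530·11405919 − 454051·390119
So 390119·(-454051) ≡ 1 (mod 11405919), giving 390119⁻¹ ≡ 10951868.
x ≡ 390119⁻¹·2424005 ≡ 10951868·2424005 ≡ 3665569 (mod 11405919).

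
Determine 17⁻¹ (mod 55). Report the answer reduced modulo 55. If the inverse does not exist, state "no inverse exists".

13

gcd(55, 17) by repeated division:
55 = 3·17 + 4
17 = 4·4 + 1
4 = 4·1 + 0
gcd = 1, so the inverse exists. Back-substitute:
1 = 17 − 4·4
1 = −4·55 + 13·17
So 17·13 ≡ 1 (mod 55).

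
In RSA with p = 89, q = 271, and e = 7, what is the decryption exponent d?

10183

φ(n) = (p−1)(q−1) = 88·270 = 23760.
Need d with 7·d ≡ 1 (mod 23760). Apply the extended Euclidean algorithm:
23760 = 3394×7 + 2
7 = 3×2 + 1
2 = 2×1 + 0
Back-substitute:
1 = 7 − 3·2
1 = −3·23760 + 10183·7
So 7·10183 ≡ 1 (mod 23760), hence d = 10183.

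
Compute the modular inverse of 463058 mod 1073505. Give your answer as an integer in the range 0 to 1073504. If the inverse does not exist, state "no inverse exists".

256262

Run Euclid on (1073505, 463058):
1073505 = 2×463058 + 147389
463058 = 3×147389 + 20891
147389 = 7×20891 + 1152
20891 = 18×1152 + 155
1152 = 7×155 + 67
155 = 2×67 + 21
67 = 3×21 + 4
21 = 5×4 + 1
4 = 4×1 + 0
The gcd is 1. Working backward:
1 = 21 − 5·4
1 = −5·67 + 16·21
1 = 16·155 − 37·67
1 = −37·1152 + 275·155
1 = 275·20891 − 4987·1152
1 = −4987·147389 + 35184·20891
1 = 35184·463058 − 110539·147389
1 = −110539·1073505 + 256262·463058
So 463058·256262 ≡ 1 (mod 1073505).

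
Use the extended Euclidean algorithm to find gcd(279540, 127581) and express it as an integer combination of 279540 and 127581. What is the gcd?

Euclidean algorithm:
279540 = 2·127581 + 24378
127581 = 5·24378 + 5691
24378 = 4·5691 + 1614
5691 = 3·1614 + 849
1614 = 1·849 + 765
849 = 1·765 + 84
765 = 9·84 + 9
84 = 9·9 + 3
9 = 3·3 + 0
gcd(279540, 127581) = 3.
Express as a combination:
3 = 84 − 9·9
3 = −9·765 + 82·84
3 = 82·849 − 91·765
3 = −91·1614 + 173·849
3 = 173·5691 − 610·1614
3 = −610·24378 + 2613·5691
3 = 2613·127581 − 13675·24378
3 = −13675·279540 + 29963·127581
So 3 = (-13675)·279540 + (29963)·127581.

3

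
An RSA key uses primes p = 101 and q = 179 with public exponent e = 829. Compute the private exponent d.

φ(n) = (p−1)(q−1) = 100·178 = 17800.
Need d with 829·d ≡ 1 (mod 17800). Apply the extended Euclidean algorithm:
17800 = 21·829 + 391
829 = 2·391 + 47
391 = 8·47 + 15
47 = 3·15 + 2
15 = 7·2 + 1
2 = 2·1 + 0
Back-substitute:
1 = 15 − 7·2
1 = −7·47 + 22·15
1 = 22·391 − 183·47
1 = −183·829 + 388·391
1 = 388·17800 − 8331·829
So 829·(-8331) ≡ 1 (mod 17800), hence d ≡ -8331 ≡ 9469 (mod 17800).

9469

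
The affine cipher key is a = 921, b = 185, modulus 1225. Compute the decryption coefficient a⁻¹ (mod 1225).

681

Apply the Euclidean algorithm to 1225 and 921:
1225 = 1·921 + 304
921 = 3·304 + 9
304 = 33·9 + 7
9 = 1·7 + 2
7 = 3·2 + 1
2 = 2·1 + 0
The gcd is 1. Working backward:
1 = 7 − 3·2
1 = −3·9 + 4·7
1 = 4·304 − 135·9
1 = −135·921 + 409·304
1 = 409·1225 − 544·921
Hence 921⁻¹ ≡ -544 ≡ 681 (mod 1225).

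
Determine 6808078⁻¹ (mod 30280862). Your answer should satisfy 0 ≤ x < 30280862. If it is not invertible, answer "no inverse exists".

no inverse exists

Compute gcd(6808078, 30280862):
30280862 = 4*6808078 + 3048550
6808078 = 2*3048550 + 710978
3048550 = 4*710978 + 204638
710978 = 3*204638 + 97064
204638 = 2*97064 + 10510
97064 = 9*10510 + 2474
10510 = 4*2474 + 614
2474 = 4*614 + 18
614 = 34*18 + 2
18 = 9*2 + 0
Since gcd = 2 > 1, 6808078 is not a unit mod 30280862.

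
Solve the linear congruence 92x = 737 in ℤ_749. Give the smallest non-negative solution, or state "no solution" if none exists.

65

First find gcd(92, 749):
749 = 8×92 + 13
92 = 7×13 + 1
13 = 13×1 + 0
gcd = 1, so a unique solution mod 749 exists.
Back-substitute for the Bézout coefficients:
1 = 92 − 7·13
1 = −7·749 + 57·92
So 92·(57) ≡ 1 (mod 749), giving 92⁻¹ ≡ 57.
x ≡ 92⁻¹·737 ≡ 57·737 ≡ 65 (mod 749).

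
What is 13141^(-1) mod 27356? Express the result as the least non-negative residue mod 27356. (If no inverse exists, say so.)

11029

Extended Euclidean algorithm:
27356 = 2·13141 + 1074
13141 = 12·1074 + 253
1074 = 4·253 + 62
253 = 4·62 + 5
62 = 12·5 + 2
5 = 2·2 + 1
2 = 2·1 + 0
Since gcd(13141, 27356) = 1, back-substitute to write 1 as a combination:
1 = 5 − 2·2
1 = −2·62 + 25·5
1 = 25·253 − 102·62
1 = −102·1074 + 433·253
1 = 433·13141 − 5298·1074
1 = −5298·27356 + 11029·13141
So 13141·11029 ≡ 1 (mod 27356).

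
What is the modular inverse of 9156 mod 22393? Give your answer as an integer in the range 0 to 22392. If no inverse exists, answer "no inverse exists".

Euclidean algorithm on 22393, 9156:
22393 = 2·9156 + 4081
9156 = 2·4081 + 994
4081 = 4·994 + 105
994 = 9·105 + 49
105 = 2·49 + 7
49 = 7·7 + 0
Since gcd = 7 > 1, 9156 is not a unit mod 22393.

no inverse exists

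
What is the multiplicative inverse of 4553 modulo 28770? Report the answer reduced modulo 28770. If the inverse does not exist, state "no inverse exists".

24827

Apply the Euclidean algorithm to 28770 and 4553:
28770 = 6×4553 + 1452
4553 = 3×1452 + 197
1452 = 7×197 + 73
197 = 2×73 + 51
73 = 1×51 + 22
51 = 2×22 + 7
22 = 3×7 + 1
7 = 7×1 + 0
gcd = 1, so the inverse exists. Back-substitute:
1 = 22 − 3·7
1 = −3·51 + 7·22
1 = 7·73 − 10·51
1 = −10·197 + 27·73
1 = 27·1452 − 199·197
1 = −199·4553 + 624·1452
1 = 624·28770 − 3943·4553
Thus 4553·(-3943) ≡ 1 (mod 28770); reducing, -3943 mod 28770 = 24827.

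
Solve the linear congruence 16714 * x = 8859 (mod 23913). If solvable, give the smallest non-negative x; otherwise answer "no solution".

11937

First find gcd(16714, 23913):
23913 = 1*16714 + 7199
16714 = 2*7199 + 2316
7199 = 3*2316 + 251
2316 = 9*251 + 57
251 = 4*57 + 23
57 = 2*23 + 11
23 = 2*11 + 1
11 = 11*1 + 0
gcd = 1, so a unique solution mod 23913 exists.
Back-substitute for the Bézout coefficients:
1 = 23 − 2·11
1 = −2·57 + 5·23
1 = 5·251 − 22·57
1 = −22·2316 + 203·251
1 = 203·7199 − 631·2316
1 = −631·16714 + 1465·7199
1 = 1465·23913 − 2096·16714
So 16714·(-2096) ≡ 1 (mod 23913), giving 16714⁻¹ ≡ 21817.
x ≡ 16714⁻¹·8859 ≡ 21817·8859 ≡ 11937 (mod 23913).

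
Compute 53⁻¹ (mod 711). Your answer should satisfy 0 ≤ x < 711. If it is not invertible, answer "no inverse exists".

Run Euclid on (711, 53):
711 = 13·53 + 22
53 = 2·22 + 9
22 = 2·9 + 4
9 = 2·4 + 1
4 = 4·1 + 0
gcd = 1, so the inverse exists. Back-substitute:
1 = 9 − 2·4
1 = −2·22 + 5·9
1 = 5·53 − 12·22
1 = −12·711 + 161·53
So 53·161 ≡ 1 (mod 711).

161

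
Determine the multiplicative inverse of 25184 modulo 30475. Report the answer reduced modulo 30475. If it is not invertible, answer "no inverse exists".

23114

Run Euclid on (30475, 25184):
30475 = 1*25184 + 5291
25184 = 4*5291 + 4020
5291 = 1*4020 + 1271
4020 = 3*1271 + 207
1271 = 6*207 + 29
207 = 7*29 + 4
29 = 7*4 + 1
4 = 4*1 + 0
The gcd is 1. Working backward:
1 = 29 − 7·4
1 = −7·207 + 50·29
1 = 50·1271 − 307·207
1 = −307·4020 + 971·1271
1 = 971·5291 − 1278·4020
1 = −1278·25184 + 6083·5291
1 = 6083·30475 − 7361·25184
Hence 25184⁻¹ ≡ -7361 ≡ 23114 (mod 30475).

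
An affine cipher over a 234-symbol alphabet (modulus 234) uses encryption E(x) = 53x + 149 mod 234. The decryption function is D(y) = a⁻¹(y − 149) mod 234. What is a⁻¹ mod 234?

53

gcd(234, 53) by repeated division:
234 = 4*53 + 22
53 = 2*22 + 9
22 = 2*9 + 4
9 = 2*4 + 1
4 = 4*1 + 0
The gcd is 1. Working backward:
1 = 9 − 2·4
1 = −2·22 + 5·9
1 = 5·53 − 12·22
1 = −12·234 + 53·53
So 53·53 ≡ 1 (mod 234).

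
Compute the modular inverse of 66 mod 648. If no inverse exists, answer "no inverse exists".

Compute gcd(66, 648):
648 = 9×66 + 54
66 = 1×54 + 12
54 = 4×12 + 6
12 = 2×6 + 0
The gcd is 6, not 1, hence no inverse exists.

no inverse exists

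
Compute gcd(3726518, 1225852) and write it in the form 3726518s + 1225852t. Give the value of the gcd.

Euclidean algorithm:
3726518 = 3*1225852 + 48962
1225852 = 25*48962 + 1802
48962 = 27*1802 + 308
1802 = 5*308 + 262
308 = 1*262 + 46
262 = 5*46 + 32
46 = 1*32 + 14
32 = 2*14 + 4
14 = 3*4 + 2
4 = 2*2 + 0
gcd(3726518, 1225852) = 2.
Back-substituting:
2 = 14 − 3·4
2 = −3·32 + 7·14
2 = 7·46 − 10·32
2 = −10·262 + 57·46
2 = 57·308 − 67·262
2 = −67·1802 + 392·308
2 = 392·48962 − 10651·1802
2 = −10651·1225852 + 266667·48962
2 = 266667·3726518 − 810652·1225852
So 2 = (266667)·3726518 + (-810652)·1225852.

2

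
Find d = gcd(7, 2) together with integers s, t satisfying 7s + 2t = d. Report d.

1

Repeated division:
7 = 3*2 + 1
2 = 2*1 + 0
gcd(7, 2) = 1.
Working backward:
1 = 7 − 3·2
So 1 = (1)·7 + (-3)·2.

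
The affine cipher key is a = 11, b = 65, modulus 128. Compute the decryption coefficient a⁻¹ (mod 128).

Run Euclid on (128, 11):
128 = 11·11 + 7
11 = 1·7 + 4
7 = 1·4 + 3
4 = 1·3 + 1
3 = 3·1 + 0
Since gcd(11, 128) = 1, back-substitute to write 1 as a combination:
1 = 4 − 3
1 = −7 + 2·4
1 = 2·11 − 3·7
1 = −3·128 + 35·11
So 11·35 ≡ 1 (mod 128).

35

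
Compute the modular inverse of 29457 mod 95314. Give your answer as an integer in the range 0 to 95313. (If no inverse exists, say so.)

Apply the Euclidean algorithm to 95314 and 29457:
95314 = 3×29457 + 6943
29457 = 4×6943 + 1685
6943 = 4×1685 + 203
1685 = 8×203 + 61
203 = 3×61 + 20
61 = 3×20 + 1
20 = 20×1 + 0
The gcd is 1. Working backward:
1 = 61 − 3·20
1 = −3·203 + 10·61
1 = 10·1685 − 83·203
1 = −83·6943 + 342·1685
1 = 342·29457 − 1451·6943
1 = −1451·95314 + 4695·29457
So 29457·4695 ≡ 1 (mod 95314).

4695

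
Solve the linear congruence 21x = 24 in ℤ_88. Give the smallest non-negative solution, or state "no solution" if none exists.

64

First find gcd(21, 88):
88 = 4·21 + 4
21 = 5·4 + 1
4 = 4·1 + 0
gcd = 1, so a unique solution mod 88 exists.
Back-substitute for the Bézout coefficients:
1 = 21 − 5·4
1 = −5·88 + 21·21
So 21·(21) ≡ 1 (mod 88), giving 21⁻¹ ≡ 21.
x ≡ 21⁻¹·24 ≡ 21·24 ≡ 64 (mod 88).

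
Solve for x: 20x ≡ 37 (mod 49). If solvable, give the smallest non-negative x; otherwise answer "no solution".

19

First find gcd(20, 49):
49 = 2×20 + 9
20 = 2×9 + 2
9 = 4×2 + 1
2 = 2×1 + 0
gcd = 1, so a unique solution mod 49 exists.
Back-substitute for the Bézout coefficients:
1 = 9 − 4·2
1 = −4·20 + 9·9
1 = 9·49 − 22·20
So 20·(-22) ≡ 1 (mod 49), giving 20⁻¹ ≡ 27.
x ≡ 20⁻¹·37 ≡ 27·37 ≡ 19 (mod 49).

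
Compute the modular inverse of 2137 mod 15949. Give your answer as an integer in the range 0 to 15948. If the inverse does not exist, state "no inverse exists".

12292

Run Euclid on (15949, 2137):
15949 = 7×2137 + 990
2137 = 2×990 + 157
990 = 6×157 + 48
157 = 3×48 + 13
48 = 3×13 + 9
13 = 1×9 + 4
9 = 2×4 + 1
4 = 4×1 + 0
Since gcd(2137, 15949) = 1, back-substitute to write 1 as a combination:
1 = 9 − 2·4
1 = −2·13 + 3·9
1 = 3·48 − 11·13
1 = −11·157 + 36·48
1 = 36·990 − 227·157
1 = −227·2137 + 490·990
1 = 490·15949 − 3657·2137
Thus 2137·(-3657) ≡ 1 (mod 15949); reducing, -3657 mod 15949 = 12292.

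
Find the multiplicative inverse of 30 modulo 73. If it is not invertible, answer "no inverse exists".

Extended Euclidean algorithm:
73 = 2·30 + 13
30 = 2·13 + 4
13 = 3·4 + 1
4 = 4·1 + 0
The gcd is 1. Working backward:
1 = 13 − 3·4
1 = −3·30 + 7·13
1 = 7·73 − 17·30
Thus 30·(-17) ≡ 1 (mod 73); reducing, -17 mod 73 = 56.

56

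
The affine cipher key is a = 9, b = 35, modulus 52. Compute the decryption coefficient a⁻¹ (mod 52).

29

Apply the Euclidean algorithm to 52 and 9:
52 = 5×9 + 7
9 = 1×7 + 2
7 = 3×2 + 1
2 = 2×1 + 0
Since gcd(9, 52) = 1, back-substitute to write 1 as a combination:
1 = 7 − 3·2
1 = −3·9 + 4·7
1 = 4·52 − 23·9
Hence 9⁻¹ ≡ -23 ≡ 29 (mod 52).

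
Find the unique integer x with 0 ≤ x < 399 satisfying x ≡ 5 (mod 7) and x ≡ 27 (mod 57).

Write x = 5 + 7·k. Then 7·k ≡ 27 − 5 ≡ 22 (mod 57).
Need 7⁻¹ mod 57. Extended Euclid on (57, 7):
57 = 8×7 + 1
7 = 7×1 + 0
Back-substitute:
1 = 57 − 8·7
7⁻¹ ≡ 49 (mod 57), so k ≡ 49·22 ≡ 52 (mod 57).
x = 5 + 7·52 = 369.

369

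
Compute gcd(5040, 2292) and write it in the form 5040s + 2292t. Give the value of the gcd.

12

Apply Euclid's algorithm to 5040 and 2292:
5040 = 2*2292 + 456
2292 = 5*456 + 12
456 = 38*12 + 0
gcd(5040, 2292) = 12.
Working backward:
12 = 2292 − 5·456
12 = −5·5040 + 11·2292
So 12 = (-5)·5040 + (11)·2292.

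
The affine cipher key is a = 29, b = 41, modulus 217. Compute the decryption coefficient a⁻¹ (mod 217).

gcd(217, 29) by repeated division:
217 = 7×29 + 14
29 = 2×14 + 1
14 = 14×1 + 0
The gcd is 1. Working backward:
1 = 29 − 2·14
1 = −2·217 + 15·29
So 29·15 ≡ 1 (mod 217).

15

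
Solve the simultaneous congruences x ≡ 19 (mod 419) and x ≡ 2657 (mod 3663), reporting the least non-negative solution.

Write x = 19 + 419·k. Then 419·k ≡ 2657 − 19 ≡ 2638 (mod 3663).
Need 419⁻¹ mod 3663. Extended Euclid on (3663, 419):
3663 = 8·419 + 311
419 = 1·311 + 108
311 = 2·108 + 95
108 = 1·95 + 13
95 = 7·13 + 4
13 = 3·4 + 1
4 = 4·1 + 0
Back-substitute:
1 = 13 − 3·4
1 = −3·95 + 22·13
1 = 22·108 − 25·95
1 = −25·311 + 72·108
1 = 72·419 − 97·311
1 = −97·3663 + 848·419
419⁻¹ ≡ 848 (mod 3663), so k ≡ 848·2638 ≡ 2594 (mod 3663).
x = 19 + 419·2594 = 1086905.

1086905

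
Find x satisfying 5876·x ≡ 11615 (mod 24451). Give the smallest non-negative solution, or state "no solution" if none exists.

16243

First find gcd(5876, 24451):
24451 = 4*5876 + 947
5876 = 6*947 + 194
947 = 4*194 + 171
194 = 1*171 + 23
171 = 7*23 + 10
23 = 2*10 + 3
10 = 3*3 + 1
3 = 3*1 + 0
gcd = 1, so a unique solution mod 24451 exists.
Back-substitute for the Bézout coefficients:
1 = 10 − 3·3
1 = −3·23 + 7·10
1 = 7·171 − 52·23
1 = −52·194 + 59·171
1 = 59·947 − 288·194
1 = −288·5876 + 1787·947
1 = 1787·24451 − 7436·5876
So 5876·(-7436) ≡ 1 (mod 24451), giving 5876⁻¹ ≡ 17015.
x ≡ 5876⁻¹·11615 ≡ 17015·11615 ≡ 16243 (mod 24451).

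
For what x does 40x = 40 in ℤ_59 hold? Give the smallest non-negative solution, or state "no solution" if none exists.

First find gcd(40, 59):
59 = 1·40 + 19
40 = 2·19 + 2
19 = 9·2 + 1
2 = 2·1 + 0
gcd = 1, so a unique solution mod 59 exists.
Back-substitute for the Bézout coefficients:
1 = 19 − 9·2
1 = −9·40 + 19·19
1 = 19·59 − 28·40
So 40·(-28) ≡ 1 (mod 59), giving 40⁻¹ ≡ 31.
x ≡ 40⁻¹·40 ≡ 31·40 ≡ 1 (mod 59).

1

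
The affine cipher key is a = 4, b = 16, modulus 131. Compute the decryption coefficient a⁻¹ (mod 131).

Apply the Euclidean algorithm to 131 and 4:
131 = 32*4 + 3
4 = 1*3 + 1
3 = 3*1 + 0
gcd = 1, so the inverse exists. Back-substitute:
1 = 4 − 3
1 = −131 + 33·4
So 4·33 ≡ 1 (mod 131).

33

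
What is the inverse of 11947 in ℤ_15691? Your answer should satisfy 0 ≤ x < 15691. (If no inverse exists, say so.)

no inverse exists

Euclidean algorithm on 15691, 11947:
15691 = 1*11947 + 3744
11947 = 3*3744 + 715
3744 = 5*715 + 169
715 = 4*169 + 39
169 = 4*39 + 13
39 = 3*13 + 0
The gcd is 13, not 1, hence no inverse exists.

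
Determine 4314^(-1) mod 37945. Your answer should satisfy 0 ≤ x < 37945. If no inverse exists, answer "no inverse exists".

9174

Run Euclid on (37945, 4314):
37945 = 8·4314 + 3433
4314 = 1·3433 + 881
3433 = 3·881 + 790
881 = 1·790 + 91
790 = 8·91 + 62
91 = 1·62 + 29
62 = 2·29 + 4
29 = 7·4 + 1
4 = 4·1 + 0
The gcd is 1. Working backward:
1 = 29 − 7·4
1 = −7·62 + 15·29
1 = 15·91 − 22·62
1 = −22·790 + 191·91
1 = 191·881 − 213·790
1 = −213·3433 + 830·881
1 = 830·4314 − 1043·3433
1 = −1043·37945 + 9174·4314
So 4314·9174 ≡ 1 (mod 37945).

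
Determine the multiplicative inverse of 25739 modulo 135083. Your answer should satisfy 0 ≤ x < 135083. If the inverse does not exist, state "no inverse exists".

gcd(135083, 25739) by repeated division:
135083 = 5*25739 + 6388
25739 = 4*6388 + 187
6388 = 34*187 + 30
187 = 6*30 + 7
30 = 4*7 + 2
7 = 3*2 + 1
2 = 2*1 + 0
The gcd is 1. Working backward:
1 = 7 − 3·2
1 = −3·30 + 13·7
1 = 13·187 − 81·30
1 = −81·6388 + 2767·187
1 = 2767·25739 − 11149·6388
1 = −11149·135083 + 58512·25739
So 25739·58512 ≡ 1 (mod 135083).

58512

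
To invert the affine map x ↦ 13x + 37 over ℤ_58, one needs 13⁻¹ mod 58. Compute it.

Apply the Euclidean algorithm to 58 and 13:
58 = 4*13 + 6
13 = 2*6 + 1
6 = 6*1 + 0
Since gcd(13, 58) = 1, back-substitute to write 1 as a combination:
1 = 13 − 2·6
1 = −2·58 + 9·13
So 13·9 ≡ 1 (mod 58).

9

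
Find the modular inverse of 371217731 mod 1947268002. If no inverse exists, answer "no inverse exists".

gcd(1947268002, 371217731) by repeated division:
1947268002 = 5×371217731 + 91179347
371217731 = 4×91179347 + 6500343
91179347 = 14×6500343 + 174545
6500343 = 37×174545 + 42178
174545 = 4×42178 + 5833
42178 = 7×5833 + 1347
5833 = 4×1347 + 445
1347 = 3×445 + 12
445 = 37×12 + 1
12 = 12×1 + 0
Since gcd(371217731, 1947268002) = 1, back-substitute to write 1 as a combination:
1 = 445 − 37·12
1 = −37·1347 + 112·445
1 = 112·5833 − 485·1347
1 = −485·42178 + 3507·5833
1 = 3507·174545 − 14513·42178
1 = −14513·6500343 + 540488·174545
1 = 540488·91179347 − 7581345·6500343
1 = −7581345·371217731 + 30865868·91179347
1 = 30865868·1947268002 − 161910685·371217731
So 371217731·(-161910685) ≡ 1 (mod 1947268002), and -161910685 ≡ 1785357317 (mod 1947268002).

1785357317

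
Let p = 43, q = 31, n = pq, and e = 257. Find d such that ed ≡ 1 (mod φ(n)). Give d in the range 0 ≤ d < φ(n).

353

φ(n) = (p−1)(q−1) = 42·30 = 1260.
Need d with 257·d ≡ 1 (mod 1260). Apply the extended Euclidean algorithm:
1260 = 4·257 + 232
257 = 1·232 + 25
232 = 9·25 + 7
25 = 3·7 + 4
7 = 1·4 + 3
4 = 1·3 + 1
3 = 3·1 + 0
Back-substitute:
1 = 4 − 3
1 = −7 + 2·4
1 = 2·25 − 7·7
1 = −7·232 + 65·25
1 = 65·257 − 72·232
1 = −72·1260 + 353·257
So 257·353 ≡ 1 (mod 1260), hence d = 353.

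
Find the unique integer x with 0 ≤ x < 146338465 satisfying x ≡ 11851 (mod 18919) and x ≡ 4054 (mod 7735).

43374199

Write x = 11851 + 18919·k. Then 18919·k ≡ 4054 − 11851 ≡ 7673 (mod 7735).
Need 18919⁻¹ mod 7735. Extended Euclid on (7735, 3449):
7735 = 2·3449 + 837
3449 = 4·837 + 101
837 = 8·101 + 29
101 = 3·29 + 14
29 = 2·14 + 1
14 = 14·1 + 0
Back-substitute:
1 = 29 − 2·14
1 = −2·101 + 7·29
1 = 7·837 − 58·101
1 = −58·3449 + 239·837
1 = 239·7735 − 536·3449
18919⁻¹ ≡ 7199 (mod 7735), so k ≡ 7199·7673 ≡ 2292 (mod 7735).
x = 11851 + 18919·2292 = 43374199.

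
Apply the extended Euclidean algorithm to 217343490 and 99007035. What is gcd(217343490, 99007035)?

Repeated division:
217343490 = 2·99007035 + 19329420
99007035 = 5·19329420 + 2359935
19329420 = 8·2359935 + 449940
2359935 = 5·449940 + 110235
449940 = 4·110235 + 9000
110235 = 12·9000 + 2235
9000 = 4·2235 + 60
2235 = 37·60 + 15
60 = 4·15 + 0
gcd(217343490, 99007035) = 15.
Express as a combination:
15 = 2235 − 37·60
15 = −37·9000 + 149·2235
15 = 149·110235 − 1825·9000
15 = −1825·449940 + 7449·110235
15 = 7449·2359935 − 39070·449940
15 = −39070·19329420 + 320009·2359935
15 = 320009·99007035 − 1639115·19329420
15 = −1639115·217343490 + 3598239·99007035
So 15 = (-1639115)·217343490 + (3598239)·99007035.

15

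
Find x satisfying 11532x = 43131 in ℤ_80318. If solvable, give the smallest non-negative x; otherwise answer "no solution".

no solution

gcd(11532, 80318):
80318 = 6·11532 + 11126
11532 = 1·11126 + 406
11126 = 27·406 + 164
406 = 2·164 + 78
164 = 2·78 + 8
78 = 9·8 + 6
8 = 1·6 + 2
6 = 3·2 + 0
gcd = 2, but 2 ∤ 43131, so the congruence has no solution.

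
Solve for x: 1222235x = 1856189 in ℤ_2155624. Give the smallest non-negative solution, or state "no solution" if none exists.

1650631

First find gcd(1222235, 2155624):
2155624 = 1*1222235 + 933389
1222235 = 1*933389 + 288846
933389 = 3*288846 + 66851
288846 = 4*66851 + 21442
66851 = 3*21442 + 2525
21442 = 8*2525 + 1242
2525 = 2*1242 + 41
1242 = 30*41 + 12
41 = 3*12 + 5
12 = 2*5 + 2
5 = 2*2 + 1
2 = 2*1 + 0
gcd = 1, so a unique solution mod 2155624 exists.
Back-substitute for the Bézout coefficients:
1 = 5 − 2·2
1 = −2·12 + 5·5
1 = 5·41 − 17·12
1 = −17·1242 + 515·41
1 = 515·2525 − 1047·1242
1 = −1047·21442 + 8891·2525
1 = 8891·66851 − 27720·21442
1 = −27720·288846 + 119771·66851
1 = 119771·933389 − 387033·288846
1 = −387033·1222235 + 506804·933389
1 = 506804·2155624 − 893837·1222235
So 1222235·(-893837) ≡ 1 (mod 2155624), giving 1222235⁻¹ ≡ 1261787.
x ≡ 1222235⁻¹·1856189 ≡ 1261787·1856189 ≡ 1650631 (mod 2155624).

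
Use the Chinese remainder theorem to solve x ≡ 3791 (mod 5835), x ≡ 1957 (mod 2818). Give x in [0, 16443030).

1602581

Write x = 3791 + 5835·k. Then 5835·k ≡ 1957 − 3791 ≡ 984 (mod 2818).
Need 5835⁻¹ mod 2818. Extended Euclid on (2818, 199):
2818 = 14×199 + 32
199 = 6×32 + 7
32 = 4×7 + 4
7 = 1×4 + 3
4 = 1×3 + 1
3 = 3×1 + 0
Back-substitute:
1 = 4 − 3
1 = −7 + 2·4
1 = 2·32 − 9·7
1 = −9·199 + 56·32
1 = 56·2818 − 793·199
5835⁻¹ ≡ 2025 (mod 2818), so k ≡ 2025·984 ≡ 274 (mod 2818).
x = 3791 + 5835·274 = 1602581.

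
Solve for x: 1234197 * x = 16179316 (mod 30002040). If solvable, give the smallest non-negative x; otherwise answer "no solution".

no solution

gcd(1234197, 30002040):
30002040 = 24·1234197 + 381312
1234197 = 3·381312 + 90261
381312 = 4·90261 + 20268
90261 = 4·20268 + 9189
20268 = 2·9189 + 1890
9189 = 4·1890 + 1629
1890 = 1·1629 + 261
1629 = 6·261 + 63
261 = 4·63 + 9
63 = 7·9 + 0
gcd = 9, but 9 ∤ 16179316, so the congruence has no solution.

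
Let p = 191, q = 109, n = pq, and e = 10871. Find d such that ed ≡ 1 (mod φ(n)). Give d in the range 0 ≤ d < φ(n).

φ(n) = (p−1)(q−1) = 190·108 = 20520.
Need d with 10871·d ≡ 1 (mod 20520). Apply the extended Euclidean algorithm:
20520 = 1×10871 + 9649
10871 = 1×9649 + 1222
9649 = 7×1222 + 1095
1222 = 1×1095 + 127
1095 = 8×127 + 79
127 = 1×79 + 48
79 = 1×48 + 31
48 = 1×31 + 17
31 = 1×17 + 14
17 = 1×14 + 3
14 = 4×3 + 2
3 = 1×2 + 1
2 = 2×1 + 0
Back-substitute:
1 = 3 − 2
1 = −14 + 5·3
1 = 5·17 − 6·14
1 = −6·31 + 11·17
1 = 11·48 − 17·31
1 = −17·79 + 28·48
1 = 28·127 − 45·79
1 = −45·1095 + 388·127
1 = 388·1222 − 433·1095
1 = −433·9649 + 3419·1222
1 = 3419·10871 − 3852·9649
1 = −3852·20520 + 7271·10871
So 10871·7271 ≡ 1 (mod 20520), hence d = 7271.

7271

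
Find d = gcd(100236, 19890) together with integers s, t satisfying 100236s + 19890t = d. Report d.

Euclidean algorithm:
100236 = 5×19890 + 786
19890 = 25×786 + 240
786 = 3×240 + 66
240 = 3×66 + 42
66 = 1×42 + 24
42 = 1×24 + 18
24 = 1×18 + 6
18 = 3×6 + 0
gcd(100236, 19890) = 6.
Express as a combination:
6 = 24 − 18
6 = −42 + 2·24
6 = 2·66 − 3·42
6 = −3·240 + 11·66
6 = 11·786 − 36·240
6 = −36·19890 + 911·786
6 = 911·100236 − 4591·19890
So 6 = (911)·100236 + (-4591)·19890.

6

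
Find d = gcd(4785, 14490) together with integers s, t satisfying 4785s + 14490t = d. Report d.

15

Apply Euclid's algorithm to 14490 and 4785:
14490 = 3·4785 + 135
4785 = 35·135 + 60
135 = 2·60 + 15
60 = 4·15 + 0
gcd(4785, 14490) = 15.
Working backward:
15 = 135 − 2·60
15 = −2·4785 + 71·135
15 = 71·14490 − 215·4785
So 15 = (71)·14490 + (-215)·4785.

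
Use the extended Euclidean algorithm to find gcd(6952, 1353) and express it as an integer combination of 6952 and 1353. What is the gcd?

11

Apply Euclid's algorithm to 6952 and 1353:
6952 = 5*1353 + 187
1353 = 7*187 + 44
187 = 4*44 + 11
44 = 4*11 + 0
gcd(6952, 1353) = 11.
Back-substituting:
11 = 187 − 4·44
11 = −4·1353 + 29·187
11 = 29·6952 − 149·1353
So 11 = (29)·6952 + (-149)·1353.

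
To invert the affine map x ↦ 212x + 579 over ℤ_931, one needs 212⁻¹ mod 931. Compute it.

830

Extended Euclidean algorithm:
931 = 4×212 + 83
212 = 2×83 + 46
83 = 1×46 + 37
46 = 1×37 + 9
37 = 4×9 + 1
9 = 9×1 + 0
gcd = 1, so the inverse exists. Back-substitute:
1 = 37 − 4·9
1 = −4·46 + 5·37
1 = 5·83 − 9·46
1 = −9·212 + 23·83
1 = 23·931 − 101·212
Hence 212⁻¹ ≡ -101 ≡ 830 (mod 931).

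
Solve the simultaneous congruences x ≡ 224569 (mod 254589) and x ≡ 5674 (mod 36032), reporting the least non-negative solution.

Write x = 224569 + 254589·k. Then 254589·k ≡ 5674 − 224569 ≡ 33329 (mod 36032).
Need 254589⁻¹ mod 36032. Extended Euclid on (36032, 2365):
36032 = 15·2365 + 557
2365 = 4·557 + 137
557 = 4·137 + 9
137 = 15·9 + 2
9 = 4·2 + 1
2 = 2·1 + 0
Back-substitute:
1 = 9 − 4·2
1 = −4·137 + 61·9
1 = 61·557 − 248·137
1 = −248·2365 + 1053·557
1 = 1053·36032 − 16043·2365
254589⁻¹ ≡ 19989 (mod 36032), so k ≡ 19989·33329 ≡ 17733 (mod 36032).
x = 224569 + 254589·17733 = 4514851306.

4514851306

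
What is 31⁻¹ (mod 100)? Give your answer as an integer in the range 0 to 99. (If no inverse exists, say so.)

Run Euclid on (100, 31):
100 = 3×31 + 7
31 = 4×7 + 3
7 = 2×3 + 1
3 = 3×1 + 0
Since gcd(31, 100) = 1, back-substitute to write 1 as a combination:
1 = 7 − 2·3
1 = −2·31 + 9·7
1 = 9·100 − 29·31
Thus 31·(-29) ≡ 1 (mod 100); reducing, -29 mod 100 = 71.

71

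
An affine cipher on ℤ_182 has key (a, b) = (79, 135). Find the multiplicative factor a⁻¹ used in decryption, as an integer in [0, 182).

53

Extended Euclidean algorithm:
182 = 2·79 + 24
79 = 3·24 + 7
24 = 3·7 + 3
7 = 2·3 + 1
3 = 3·1 + 0
Since gcd(79, 182) = 1, back-substitute to write 1 as a combination:
1 = 7 − 2·3
1 = −2·24 + 7·7
1 = 7·79 − 23·24
1 = −23·182 + 53·79
So 79·53 ≡ 1 (mod 182).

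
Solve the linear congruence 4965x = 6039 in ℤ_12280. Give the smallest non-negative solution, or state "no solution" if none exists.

no solution

gcd(4965, 12280):
12280 = 2·4965 + 2350
4965 = 2·2350 + 265
2350 = 8·265 + 230
265 = 1·230 + 35
230 = 6·35 + 20
35 = 1·20 + 15
20 = 1·15 + 5
15 = 3·5 + 0
gcd = 5, but 5 ∤ 6039, so the congruence has no solution.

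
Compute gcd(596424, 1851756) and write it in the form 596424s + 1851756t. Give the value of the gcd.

12

Euclidean algorithm:
1851756 = 3×596424 + 62484
596424 = 9×62484 + 34068
62484 = 1×34068 + 28416
34068 = 1×28416 + 5652
28416 = 5×5652 + 156
5652 = 36×156 + 36
156 = 4×36 + 12
36 = 3×12 + 0
gcd(596424, 1851756) = 12.
Working backward:
12 = 156 − 4·36
12 = −4·5652 + 145·156
12 = 145·28416 − 729·5652
12 = −729·34068 + 874·28416
12 = 874·62484 − 1603·34068
12 = −1603·596424 + 15301·62484
12 = 15301·1851756 − 47506·596424
So 12 = (15301)·1851756 + (-47506)·596424.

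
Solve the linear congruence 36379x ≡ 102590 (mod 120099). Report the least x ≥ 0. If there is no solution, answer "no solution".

gcd(36379, 120099):
120099 = 3*36379 + 10962
36379 = 3*10962 + 3493
10962 = 3*3493 + 483
3493 = 7*483 + 112
483 = 4*112 + 35
112 = 3*35 + 7
35 = 5*7 + 0
gcd = 7, but 7 ∤ 102590, so the congruence has no solution.

no solution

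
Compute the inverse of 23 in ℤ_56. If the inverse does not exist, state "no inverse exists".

gcd(56, 23) by repeated division:
56 = 2*23 + 10
23 = 2*10 + 3
10 = 3*3 + 1
3 = 3*1 + 0
Since gcd(23, 56) = 1, back-substitute to write 1 as a combination:
1 = 10 − 3·3
1 = −3·23 + 7·10
1 = 7·56 − 17·23
Hence 23⁻¹ ≡ -17 ≡ 39 (mod 56).

39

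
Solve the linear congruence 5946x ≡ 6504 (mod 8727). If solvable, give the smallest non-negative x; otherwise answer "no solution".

First find gcd(5946, 8727):
8727 = 1*5946 + 2781
5946 = 2*2781 + 384
2781 = 7*384 + 93
384 = 4*93 + 12
93 = 7*12 + 9
12 = 1*9 + 3
9 = 3*3 + 0
gcd = 3 and 3 | 6504, so solutions exist. Divide through by 3: 1982x ≡ 2168 (mod 2909).
Now find 1982⁻¹ mod 2909:
2909 = 1·1982 + 927
1982 = 2·927 + 128
927 = 7·128 + 31
128 = 4·31 + 4
31 = 7·4 + 3
4 = 1·3 + 1
3 = 3·1 + 0
Back-substitute:
1 = 4 − 3
1 = −31 + 8·4
1 = 8·128 − 33·31
1 = −33·927 + 239·128
1 = 239·1982 − 511·927
1 = −511·2909 + 750·1982
So 1982⁻¹ ≡ 750 (mod 2909).
Then x ≡ 750·2168 ≡ 2778 (mod 2909); the smallest non-negative solution is x = 2778.

2778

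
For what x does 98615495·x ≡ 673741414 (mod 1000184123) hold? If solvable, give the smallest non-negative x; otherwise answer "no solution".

First find gcd(98615495, 1000184123):
1000184123 = 10*98615495 + 14029173
98615495 = 7*14029173 + 411284
14029173 = 34*411284 + 45517
411284 = 9*45517 + 1631
45517 = 27*1631 + 1480
1631 = 1*1480 + 151
1480 = 9*151 + 121
151 = 1*121 + 30
121 = 4*30 + 1
30 = 30*1 + 0
gcd = 1, so a unique solution mod 1000184123 exists.
Back-substitute for the Bézout coefficients:
1 = 121 − 4·30
1 = −4·151 + 5·121
1 = 5·1480 − 49·151
1 = −49·1631 + 54·1480
1 = 54·45517 − 1507·1631
1 = −1507·411284 + 13617·45517
1 = 13617·14029173 − 464485·411284
1 = −464485·98615495 + 3265012·14029173
1 = 3265012·1000184123 − 33114605·98615495
So 98615495·(-33114605) ≡ 1 (mod 1000184123), giving 98615495⁻¹ ≡ 967069518.
x ≡ 98615495⁻¹·673741414 ≡ 967069518·673741414 ≡ 356573132 (mod 1000184123).

356573132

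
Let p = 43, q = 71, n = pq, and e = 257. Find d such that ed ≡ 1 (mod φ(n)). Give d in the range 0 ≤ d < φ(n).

φ(n) = (p−1)(q−1) = 42·70 = 2940.
Need d with 257·d ≡ 1 (mod 2940). Apply the extended Euclidean algorithm:
2940 = 11×257 + 113
257 = 2×113 + 31
113 = 3×31 + 20
31 = 1×20 + 11
20 = 1×11 + 9
11 = 1×9 + 2
9 = 4×2 + 1
2 = 2×1 + 0
Back-substitute:
1 = 9 − 4·2
1 = −4·11 + 5·9
1 = 5·20 − 9·11
1 = −9·31 + 14·20
1 = 14·113 − 51·31
1 = −51·257 + 116·113
1 = 116·2940 − 1327·257
So 257·(-1327) ≡ 1 (mod 2940), hence d ≡ -1327 ≡ 1613 (mod 2940).

1613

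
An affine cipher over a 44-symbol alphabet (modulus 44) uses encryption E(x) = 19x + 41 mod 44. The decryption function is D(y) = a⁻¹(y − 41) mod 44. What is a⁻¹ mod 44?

7

Extended Euclidean algorithm:
44 = 2·19 + 6
19 = 3·6 + 1
6 = 6·1 + 0
The gcd is 1. Working backward:
1 = 19 − 3·6
1 = −3·44 + 7·19
So 19·7 ≡ 1 (mod 44).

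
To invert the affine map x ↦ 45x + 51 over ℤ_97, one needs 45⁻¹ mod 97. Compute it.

Apply the Euclidean algorithm to 97 and 45:
97 = 2*45 + 7
45 = 6*7 + 3
7 = 2*3 + 1
3 = 3*1 + 0
The gcd is 1. Working backward:
1 = 7 − 2·3
1 = −2·45 + 13·7
1 = 13·97 − 28·45
Hence 45⁻¹ ≡ -28 ≡ 69 (mod 97).

69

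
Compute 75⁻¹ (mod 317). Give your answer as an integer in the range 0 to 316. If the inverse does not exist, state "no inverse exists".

93

gcd(317, 75) by repeated division:
317 = 4*75 + 17
75 = 4*17 + 7
17 = 2*7 + 3
7 = 2*3 + 1
3 = 3*1 + 0
The gcd is 1. Working backward:
1 = 7 − 2·3
1 = −2·17 + 5·7
1 = 5·75 − 22·17
1 = −22·317 + 93·75
So 75·93 ≡ 1 (mod 317).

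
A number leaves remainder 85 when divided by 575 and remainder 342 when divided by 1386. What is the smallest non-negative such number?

Write x = 85 + 575·k. Then 575·k ≡ 342 − 85 ≡ 257 (mod 1386).
Need 575⁻¹ mod 1386. Extended Euclid on (1386, 575):
1386 = 2*575 + 236
575 = 2*236 + 103
236 = 2*103 + 30
103 = 3*30 + 13
30 = 2*13 + 4
13 = 3*4 + 1
4 = 4*1 + 0
Back-substitute:
1 = 13 − 3·4
1 = −3·30 + 7·13
1 = 7·103 − 24·30
1 = −24·236 + 55·103
1 = 55·575 − 134·236
1 = −134·1386 + 323·575
575⁻¹ ≡ 323 (mod 1386), so k ≡ 323·257 ≡ 1237 (mod 1386).
x = 85 + 575·1237 = 711360.

711360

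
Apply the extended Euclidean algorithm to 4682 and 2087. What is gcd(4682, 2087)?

1

Repeated division:
4682 = 2×2087 + 508
2087 = 4×508 + 55
508 = 9×55 + 13
55 = 4×13 + 3
13 = 4×3 + 1
3 = 3×1 + 0
gcd(4682, 2087) = 1.
Express as a combination:
1 = 13 − 4·3
1 = −4·55 + 17·13
1 = 17·508 − 157·55
1 = −157·2087 + 645·508
1 = 645·4682 − 1447·2087
So 1 = (645)·4682 + (-1447)·2087.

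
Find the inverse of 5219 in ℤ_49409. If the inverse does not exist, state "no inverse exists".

34716

gcd(49409, 5219) by repeated division:
49409 = 9·5219 + 2438
5219 = 2·2438 + 343
2438 = 7·343 + 37
343 = 9·37 + 10
37 = 3·10 + 7
10 = 1·7 + 3
7 = 2·3 + 1
3 = 3·1 + 0
The gcd is 1. Working backward:
1 = 7 − 2·3
1 = −2·10 + 3·7
1 = 3·37 − 11·10
1 = −11·343 + 102·37
1 = 102·2438 − 725·343
1 = −725·5219 + 1552·2438
1 = 1552·49409 − 14693·5219
Hence 5219⁻¹ ≡ -14693 ≡ 34716 (mod 49409).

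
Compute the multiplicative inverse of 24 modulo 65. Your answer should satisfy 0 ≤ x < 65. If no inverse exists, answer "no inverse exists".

19

gcd(65, 24) by repeated division:
65 = 2·24 + 17
24 = 1·17 + 7
17 = 2·7 + 3
7 = 2·3 + 1
3 = 3·1 + 0
gcd = 1, so the inverse exists. Back-substitute:
1 = 7 − 2·3
1 = −2·17 + 5·7
1 = 5·24 − 7·17
1 = −7·65 + 19·24
So 24·19 ≡ 1 (mod 65).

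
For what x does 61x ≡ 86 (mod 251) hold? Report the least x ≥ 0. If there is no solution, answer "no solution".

166

First find gcd(61, 251):
251 = 4*61 + 7
61 = 8*7 + 5
7 = 1*5 + 2
5 = 2*2 + 1
2 = 2*1 + 0
gcd = 1, so a unique solution mod 251 exists.
Back-substitute for the Bézout coefficients:
1 = 5 − 2·2
1 = −2·7 + 3·5
1 = 3·61 − 26·7
1 = −26·251 + 107·61
So 61·(107) ≡ 1 (mod 251), giving 61⁻¹ ≡ 107.
x ≡ 61⁻¹·86 ≡ 107·86 ≡ 166 (mod 251).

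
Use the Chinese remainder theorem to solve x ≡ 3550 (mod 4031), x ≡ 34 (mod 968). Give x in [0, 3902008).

503394

Write x = 3550 + 4031·k. Then 4031·k ≡ 34 − 3550 ≡ 356 (mod 968).
Need 4031⁻¹ mod 968. Extended Euclid on (968, 159):
968 = 6*159 + 14
159 = 11*14 + 5
14 = 2*5 + 4
5 = 1*4 + 1
4 = 4*1 + 0
Back-substitute:
1 = 5 − 4
1 = −14 + 3·5
1 = 3·159 − 34·14
1 = −34·968 + 207·159
4031⁻¹ ≡ 207 (mod 968), so k ≡ 207·356 ≡ 124 (mod 968).
x = 3550 + 4031·124 = 503394.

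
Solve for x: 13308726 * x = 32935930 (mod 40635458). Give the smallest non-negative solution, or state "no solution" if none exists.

First find gcd(13308726, 40635458):
40635458 = 3×13308726 + 709280
13308726 = 18×709280 + 541686
709280 = 1×541686 + 167594
541686 = 3×167594 + 38904
167594 = 4×38904 + 11978
38904 = 3×11978 + 2970
11978 = 4×2970 + 98
2970 = 30×98 + 30
98 = 3×30 + 8
30 = 3×8 + 6
8 = 1×6 + 2
6 = 3×2 + 0
gcd = 2 and 2 | 32935930, so solutions exist. Divide through by 2: 6654363x ≡ 16467965 (mod 20317729).
Now find 6654363⁻¹ mod 20317729:
20317729 = 3×6654363 + 354640
6654363 = 18×354640 + 270843
354640 = 1×270843 + 83797
270843 = 3×83797 + 19452
83797 = 4×19452 + 5989
19452 = 3×5989 + 1485
5989 = 4×1485 + 49
1485 = 30×49 + 15
49 = 3×15 + 4
15 = 3×4 + 3
4 = 1×3 + 1
3 = 3×1 + 0
Back-substitute:
1 = 4 − 3
1 = −15 + 4·4
1 = 4·49 − 13·15
1 = −13·1485 + 394·49
1 = 394·5989 − 1589·1485
1 = −1589·19452 + 5161·5989
1 = 5161·83797 − 22233·19452
1 = −22233·270843 + 71860·83797
1 = 71860·354640 − 94093·270843
1 = −94093·6654363 + 1765534·354640
1 = 1765534·20317729 − 5390695·6654363
So 6654363·(-5390695) ≡ 1 (mod 20317729), i.e. 6654363⁻¹ ≡ 14927034.
Then x ≡ 14927034·16467965 ≡ 9426258 (mod 20317729); the smallest non-negative solution is x = 9426258.

9426258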